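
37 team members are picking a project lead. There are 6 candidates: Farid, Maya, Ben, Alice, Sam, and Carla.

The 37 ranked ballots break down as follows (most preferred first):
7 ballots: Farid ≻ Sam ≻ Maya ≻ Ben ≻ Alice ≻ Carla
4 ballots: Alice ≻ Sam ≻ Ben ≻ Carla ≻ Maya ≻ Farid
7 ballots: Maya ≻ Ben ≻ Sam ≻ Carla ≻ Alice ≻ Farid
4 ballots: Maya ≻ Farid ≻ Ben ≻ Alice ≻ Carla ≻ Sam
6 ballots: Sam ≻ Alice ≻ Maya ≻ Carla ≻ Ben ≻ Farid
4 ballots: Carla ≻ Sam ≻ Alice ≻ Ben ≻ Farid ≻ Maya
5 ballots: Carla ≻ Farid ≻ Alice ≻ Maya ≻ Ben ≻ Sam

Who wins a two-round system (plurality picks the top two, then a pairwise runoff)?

Maya

Round 1 first-place votes: Farid 7, Maya 11, Ben 0, Alice 4, Sam 6, Carla 9. Maya and Carla advance.
Runoff: Maya is ranked above Carla on 24 ballots, Carla above Maya on 13.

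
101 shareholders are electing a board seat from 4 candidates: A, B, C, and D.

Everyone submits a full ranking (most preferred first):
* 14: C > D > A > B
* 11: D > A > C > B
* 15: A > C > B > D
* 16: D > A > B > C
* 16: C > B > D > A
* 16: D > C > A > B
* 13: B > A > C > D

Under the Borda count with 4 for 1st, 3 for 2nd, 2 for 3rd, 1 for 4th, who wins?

C

A: 14×2 + 11×3 + 15×4 + 16×3 + 16×1 + 16×2 + 13×3 = 256
B: 14×1 + 11×1 + 15×2 + 16×2 + 16×3 + 16×1 + 13×4 = 203
C: 14×4 + 11×2 + 15×3 + 16×1 + 16×4 + 16×3 + 13×2 = 277
D: 14×3 + 11×4 + 15×1 + 16×4 + 16×2 + 16×4 + 13×1 = 274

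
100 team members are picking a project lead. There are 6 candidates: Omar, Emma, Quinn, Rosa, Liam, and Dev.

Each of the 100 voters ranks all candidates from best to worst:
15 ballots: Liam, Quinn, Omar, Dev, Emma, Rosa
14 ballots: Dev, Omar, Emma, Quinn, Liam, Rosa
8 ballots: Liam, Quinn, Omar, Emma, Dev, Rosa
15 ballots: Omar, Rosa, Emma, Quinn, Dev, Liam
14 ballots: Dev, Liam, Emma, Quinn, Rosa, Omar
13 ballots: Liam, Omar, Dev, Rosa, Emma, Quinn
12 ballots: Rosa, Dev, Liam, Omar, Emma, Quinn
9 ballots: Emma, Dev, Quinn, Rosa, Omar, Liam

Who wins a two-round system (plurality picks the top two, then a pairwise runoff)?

Round 1 first-place votes: Omar 15, Emma 9, Quinn 0, Rosa 12, Liam 36, Dev 28. Liam and Dev advance.
Runoff: Liam is ranked above Dev on 36 ballots, Dev above Liam on 64.

Dev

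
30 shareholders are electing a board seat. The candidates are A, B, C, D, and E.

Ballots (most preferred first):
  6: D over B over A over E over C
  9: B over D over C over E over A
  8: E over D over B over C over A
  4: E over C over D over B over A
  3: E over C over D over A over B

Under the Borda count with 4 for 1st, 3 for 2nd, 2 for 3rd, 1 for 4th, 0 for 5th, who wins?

D

A: 6×2 + 9×0 + 8×0 + 4×0 + 3×1 = 15
B: 6×3 + 9×4 + 8×2 + 4×1 + 3×0 = 74
C: 6×0 + 9×2 + 8×1 + 4×3 + 3×3 = 47
D: 6×4 + 9×3 + 8×3 + 4×2 + 3×2 = 89
E: 6×1 + 9×1 + 8×4 + 4×4 + 3×4 = 75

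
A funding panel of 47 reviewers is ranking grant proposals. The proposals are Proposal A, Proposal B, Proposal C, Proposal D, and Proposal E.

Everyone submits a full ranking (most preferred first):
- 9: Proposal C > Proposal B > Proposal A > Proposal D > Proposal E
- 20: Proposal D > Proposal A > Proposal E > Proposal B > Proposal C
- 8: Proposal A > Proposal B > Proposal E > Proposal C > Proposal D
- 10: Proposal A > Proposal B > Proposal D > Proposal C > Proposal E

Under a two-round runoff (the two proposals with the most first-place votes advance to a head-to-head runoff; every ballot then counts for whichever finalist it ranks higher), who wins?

Proposal A

Round 1 first-place votes: Proposal A 18, Proposal B 0, Proposal C 9, Proposal D 20, Proposal E 0. Proposal D and Proposal A advance.
Runoff: Proposal D is ranked above Proposal A on 20 ballots, Proposal A above Proposal D on 27.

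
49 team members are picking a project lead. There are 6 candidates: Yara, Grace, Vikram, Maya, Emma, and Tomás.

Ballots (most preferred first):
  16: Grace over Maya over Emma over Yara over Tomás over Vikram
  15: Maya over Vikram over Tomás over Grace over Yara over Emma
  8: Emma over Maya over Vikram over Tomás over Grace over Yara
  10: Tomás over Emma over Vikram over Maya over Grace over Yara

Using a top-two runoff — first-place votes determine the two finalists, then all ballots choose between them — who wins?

Round 1 first-place votes: Yara 0, Grace 16, Vikram 0, Maya 15, Emma 8, Tomás 10. Grace and Maya advance.
Runoff: Grace is ranked above Maya on 16 ballots, Maya above Grace on 33.

Maya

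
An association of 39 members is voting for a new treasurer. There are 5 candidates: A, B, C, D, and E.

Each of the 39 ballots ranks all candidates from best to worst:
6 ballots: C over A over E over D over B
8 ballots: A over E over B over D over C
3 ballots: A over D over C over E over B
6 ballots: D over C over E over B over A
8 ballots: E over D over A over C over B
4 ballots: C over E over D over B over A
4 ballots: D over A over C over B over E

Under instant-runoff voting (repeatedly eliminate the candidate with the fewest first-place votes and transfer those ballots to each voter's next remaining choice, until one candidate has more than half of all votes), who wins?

D

Round 1: A 11, B 0, C 10, D 10, E 8. B eliminated.
Round 2: A 11, C 10, D 10, E 8. E eliminated.
Round 3: A 11, C 10, D 18. C eliminated.
Round 4: A 17, D 22. D has a majority (≥20).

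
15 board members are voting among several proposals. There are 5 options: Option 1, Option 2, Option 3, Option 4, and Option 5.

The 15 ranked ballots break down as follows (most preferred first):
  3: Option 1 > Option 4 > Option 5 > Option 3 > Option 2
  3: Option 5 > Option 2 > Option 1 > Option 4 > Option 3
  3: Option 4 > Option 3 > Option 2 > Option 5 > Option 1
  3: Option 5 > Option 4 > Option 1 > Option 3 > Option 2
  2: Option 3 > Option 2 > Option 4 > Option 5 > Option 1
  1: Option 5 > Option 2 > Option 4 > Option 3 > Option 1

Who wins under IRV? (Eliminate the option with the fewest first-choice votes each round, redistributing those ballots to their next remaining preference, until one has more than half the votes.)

Option 4

Round 1: Option 1 3, Option 2 0, Option 3 2, Option 4 3, Option 5 7. Option 2 eliminated.
Round 2: Option 1 3, Option 3 2, Option 4 3, Option 5 7. Option 3 eliminated.
Round 3: Option 1 3, Option 4 5, Option 5 7. Option 1 eliminated.
Round 4: Option 4 8, Option 5 7. Option 4 has a majority (≥8).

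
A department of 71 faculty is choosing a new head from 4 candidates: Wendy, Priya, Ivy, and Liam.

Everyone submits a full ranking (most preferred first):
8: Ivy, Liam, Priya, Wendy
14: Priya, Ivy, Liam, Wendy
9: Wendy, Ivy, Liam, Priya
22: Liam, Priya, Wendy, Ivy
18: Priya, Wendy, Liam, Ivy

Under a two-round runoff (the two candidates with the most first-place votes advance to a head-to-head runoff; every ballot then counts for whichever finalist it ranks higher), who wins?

Round 1 first-place votes: Wendy 9, Priya 32, Ivy 8, Liam 22. Priya and Liam advance.
Runoff: Priya is ranked above Liam on 32 ballots, Liam above Priya on 39.

Liam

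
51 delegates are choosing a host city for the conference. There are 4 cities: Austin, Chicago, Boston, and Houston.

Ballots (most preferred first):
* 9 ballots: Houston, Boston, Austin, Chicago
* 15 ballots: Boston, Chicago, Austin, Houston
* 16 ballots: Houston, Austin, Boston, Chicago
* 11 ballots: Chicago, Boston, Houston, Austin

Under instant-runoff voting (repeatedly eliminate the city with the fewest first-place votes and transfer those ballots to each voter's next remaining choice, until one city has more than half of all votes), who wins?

Round 1: Austin 0, Chicago 11, Boston 15, Houston 25. Austin eliminated.
Round 2: Chicago 11, Boston 15, Houston 25. Chicago eliminated.
Round 3: Boston 26, Houston 25. Boston has a majority (≥26).

Boston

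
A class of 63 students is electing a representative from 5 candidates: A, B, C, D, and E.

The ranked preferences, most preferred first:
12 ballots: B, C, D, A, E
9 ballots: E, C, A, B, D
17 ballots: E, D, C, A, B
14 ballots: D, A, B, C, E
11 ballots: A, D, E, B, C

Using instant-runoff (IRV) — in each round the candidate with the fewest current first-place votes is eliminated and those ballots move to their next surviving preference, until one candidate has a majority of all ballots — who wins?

Round 1: A 11, B 12, C 0, D 14, E 26. C eliminated.
Round 2: A 11, B 12, D 14, E 26. A eliminated.
Round 3: B 12, D 25, E 26. B eliminated.
Round 4: D 37, E 26. D has a majority (≥32).

D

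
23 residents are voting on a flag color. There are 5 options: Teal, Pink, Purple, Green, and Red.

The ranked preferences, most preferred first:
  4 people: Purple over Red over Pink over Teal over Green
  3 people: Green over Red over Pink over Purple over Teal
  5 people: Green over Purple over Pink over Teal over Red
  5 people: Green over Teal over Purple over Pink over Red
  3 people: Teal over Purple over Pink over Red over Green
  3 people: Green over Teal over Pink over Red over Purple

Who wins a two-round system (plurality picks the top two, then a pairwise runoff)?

Green

Round 1 first-place votes: Teal 3, Pink 0, Purple 4, Green 16, Red 0. Green and Purple advance.
Runoff: Green is ranked above Purple on 16 ballots, Purple above Green on 7.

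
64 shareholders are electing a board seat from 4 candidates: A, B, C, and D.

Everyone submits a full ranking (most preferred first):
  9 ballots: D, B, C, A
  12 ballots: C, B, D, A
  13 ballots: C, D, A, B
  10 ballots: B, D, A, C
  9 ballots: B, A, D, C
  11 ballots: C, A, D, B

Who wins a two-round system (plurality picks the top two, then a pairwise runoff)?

Round 1 first-place votes: A 0, B 19, C 36, D 9. C and B advance.
Runoff: C is ranked above B on 36 ballots, B above C on 28.

C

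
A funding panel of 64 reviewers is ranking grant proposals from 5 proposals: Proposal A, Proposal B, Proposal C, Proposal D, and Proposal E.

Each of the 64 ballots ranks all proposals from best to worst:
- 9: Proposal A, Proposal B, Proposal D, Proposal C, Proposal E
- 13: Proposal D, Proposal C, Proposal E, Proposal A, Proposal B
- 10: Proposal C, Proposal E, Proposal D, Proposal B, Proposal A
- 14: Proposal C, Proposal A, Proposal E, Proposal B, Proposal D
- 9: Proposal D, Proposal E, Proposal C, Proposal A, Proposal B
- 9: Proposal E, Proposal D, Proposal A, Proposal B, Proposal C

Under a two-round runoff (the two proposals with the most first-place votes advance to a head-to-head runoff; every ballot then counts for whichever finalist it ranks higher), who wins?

Proposal D

Round 1 first-place votes: Proposal A 9, Proposal B 0, Proposal C 24, Proposal D 22, Proposal E 9. Proposal C and Proposal D advance.
Runoff: Proposal C is ranked above Proposal D on 24 ballots, Proposal D above Proposal C on 40.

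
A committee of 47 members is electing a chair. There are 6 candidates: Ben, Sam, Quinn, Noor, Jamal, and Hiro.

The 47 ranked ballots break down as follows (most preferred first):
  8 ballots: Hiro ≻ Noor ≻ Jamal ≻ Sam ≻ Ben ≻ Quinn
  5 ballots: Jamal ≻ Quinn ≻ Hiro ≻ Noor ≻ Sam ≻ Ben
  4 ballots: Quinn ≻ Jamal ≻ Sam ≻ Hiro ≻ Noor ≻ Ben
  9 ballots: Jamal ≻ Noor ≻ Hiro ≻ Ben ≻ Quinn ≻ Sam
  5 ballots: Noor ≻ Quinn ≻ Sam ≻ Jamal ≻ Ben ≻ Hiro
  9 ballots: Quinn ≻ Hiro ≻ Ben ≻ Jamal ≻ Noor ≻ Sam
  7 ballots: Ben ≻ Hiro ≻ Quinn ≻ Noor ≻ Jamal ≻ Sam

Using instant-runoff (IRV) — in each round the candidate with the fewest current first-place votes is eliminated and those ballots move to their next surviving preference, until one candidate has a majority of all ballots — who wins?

Round 1: Ben 7, Sam 0, Quinn 13, Noor 5, Jamal 14, Hiro 8. Sam eliminated.
Round 2: Ben 7, Quinn 13, Noor 5, Jamal 14, Hiro 8. Noor eliminated.
Round 3: Ben 7, Quinn 18, Jamal 14, Hiro 8. Ben eliminated.
Round 4: Quinn 18, Jamal 14, Hiro 15. Jamal eliminated.
Round 5: Quinn 23, Hiro 24. Hiro has a majority (≥24).

Hiro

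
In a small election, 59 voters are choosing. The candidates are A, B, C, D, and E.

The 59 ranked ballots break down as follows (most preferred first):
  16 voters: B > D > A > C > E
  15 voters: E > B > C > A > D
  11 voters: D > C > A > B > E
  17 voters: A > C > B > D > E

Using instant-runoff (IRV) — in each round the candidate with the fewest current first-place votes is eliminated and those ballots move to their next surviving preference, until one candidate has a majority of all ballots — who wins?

B

Round 1: A 17, B 16, C 0, D 11, E 15. C eliminated.
Round 2: A 17, B 16, D 11, E 15. D eliminated.
Round 3: A 28, B 16, E 15. E eliminated.
Round 4: A 28, B 31. B has a majority (≥30).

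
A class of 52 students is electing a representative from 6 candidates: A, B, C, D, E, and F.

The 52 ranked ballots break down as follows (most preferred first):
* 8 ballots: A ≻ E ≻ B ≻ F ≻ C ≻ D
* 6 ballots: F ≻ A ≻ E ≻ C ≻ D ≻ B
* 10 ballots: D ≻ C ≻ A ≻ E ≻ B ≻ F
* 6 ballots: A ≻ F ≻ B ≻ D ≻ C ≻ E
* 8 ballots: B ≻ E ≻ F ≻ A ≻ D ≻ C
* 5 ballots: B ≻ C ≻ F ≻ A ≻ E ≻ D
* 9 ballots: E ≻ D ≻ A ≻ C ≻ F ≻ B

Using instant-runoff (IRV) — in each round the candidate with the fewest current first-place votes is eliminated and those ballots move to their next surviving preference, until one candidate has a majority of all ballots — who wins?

Round 1: A 14, B 13, C 0, D 10, E 9, F 6. C eliminated.
Round 2: A 14, B 13, D 10, E 9, F 6. F eliminated.
Round 3: A 20, B 13, D 10, E 9. E eliminated.
Round 4: A 20, B 13, D 19. B eliminated.
Round 5: A 33, D 19. A has a majority (≥27).

A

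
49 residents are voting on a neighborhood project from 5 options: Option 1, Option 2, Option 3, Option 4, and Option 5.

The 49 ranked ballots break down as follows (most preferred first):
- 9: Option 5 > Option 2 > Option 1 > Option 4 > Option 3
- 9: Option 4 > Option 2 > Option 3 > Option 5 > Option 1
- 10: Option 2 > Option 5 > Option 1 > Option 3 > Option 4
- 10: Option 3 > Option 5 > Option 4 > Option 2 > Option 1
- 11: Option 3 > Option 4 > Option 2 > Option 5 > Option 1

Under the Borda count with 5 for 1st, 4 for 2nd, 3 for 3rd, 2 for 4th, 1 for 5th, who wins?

Option 2

Option 1: 9×3 + 9×1 + 10×3 + 10×1 + 11×1 = 87
Option 2: 9×4 + 9×4 + 10×5 + 10×2 + 11×3 = 175
Option 3: 9×1 + 9×3 + 10×2 + 10×5 + 11×5 = 161
Option 4: 9×2 + 9×5 + 10×1 + 10×3 + 11×4 = 147
Option 5: 9×5 + 9×2 + 10×4 + 10×4 + 11×2 = 165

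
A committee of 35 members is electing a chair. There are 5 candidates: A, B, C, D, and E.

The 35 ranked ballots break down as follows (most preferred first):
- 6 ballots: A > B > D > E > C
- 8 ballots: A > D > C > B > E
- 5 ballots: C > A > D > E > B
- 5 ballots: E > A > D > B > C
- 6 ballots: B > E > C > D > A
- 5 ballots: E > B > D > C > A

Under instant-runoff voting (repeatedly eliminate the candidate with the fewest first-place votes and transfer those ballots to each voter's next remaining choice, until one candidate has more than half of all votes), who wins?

Round 1: A 14, B 6, C 5, D 0, E 10. D eliminated.
Round 2: A 14, B 6, C 5, E 10. C eliminated.
Round 3: A 19, B 6, E 10. A has a majority (≥18).

A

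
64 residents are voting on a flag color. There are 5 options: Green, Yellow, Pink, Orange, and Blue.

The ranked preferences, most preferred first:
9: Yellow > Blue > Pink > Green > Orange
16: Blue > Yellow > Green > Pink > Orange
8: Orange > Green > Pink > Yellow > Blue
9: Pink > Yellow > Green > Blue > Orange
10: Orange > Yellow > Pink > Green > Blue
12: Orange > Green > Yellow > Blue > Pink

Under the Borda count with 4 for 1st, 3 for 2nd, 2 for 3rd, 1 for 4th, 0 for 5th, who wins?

Yellow

Green: 9×1 + 16×2 + 8×3 + 9×2 + 10×1 + 12×3 = 129
Yellow: 9×4 + 16×3 + 8×1 + 9×3 + 10×3 + 12×2 = 173
Pink: 9×2 + 16×1 + 8×2 + 9×4 + 10×2 + 12×0 = 106
Orange: 9×0 + 16×0 + 8×4 + 9×0 + 10×4 + 12×4 = 120
Blue: 9×3 + 16×4 + 8×0 + 9×1 + 10×0 + 12×1 = 112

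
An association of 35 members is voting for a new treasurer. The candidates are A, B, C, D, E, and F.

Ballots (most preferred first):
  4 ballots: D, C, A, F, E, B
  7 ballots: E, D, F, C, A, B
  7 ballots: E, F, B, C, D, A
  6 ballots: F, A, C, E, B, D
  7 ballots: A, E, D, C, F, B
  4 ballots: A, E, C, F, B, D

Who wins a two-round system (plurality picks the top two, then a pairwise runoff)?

A

Round 1 first-place votes: A 11, B 0, C 0, D 4, E 14, F 6. E and A advance.
Runoff: E is ranked above A on 14 ballots, A above E on 21.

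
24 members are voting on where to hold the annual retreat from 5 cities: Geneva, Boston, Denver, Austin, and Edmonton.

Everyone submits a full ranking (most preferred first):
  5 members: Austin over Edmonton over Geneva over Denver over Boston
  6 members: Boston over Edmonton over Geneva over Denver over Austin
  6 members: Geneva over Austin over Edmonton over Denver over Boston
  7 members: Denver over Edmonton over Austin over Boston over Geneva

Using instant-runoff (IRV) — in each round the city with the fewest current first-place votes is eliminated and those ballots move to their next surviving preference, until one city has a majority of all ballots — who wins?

Geneva

Round 1: Geneva 6, Boston 6, Denver 7, Austin 5, Edmonton 0. Edmonton eliminated.
Round 2: Geneva 6, Boston 6, Denver 7, Austin 5. Austin eliminated.
Round 3: Geneva 11, Boston 6, Denver 7. Boston eliminated.
Round 4: Geneva 17, Denver 7. Geneva has a majority (≥13).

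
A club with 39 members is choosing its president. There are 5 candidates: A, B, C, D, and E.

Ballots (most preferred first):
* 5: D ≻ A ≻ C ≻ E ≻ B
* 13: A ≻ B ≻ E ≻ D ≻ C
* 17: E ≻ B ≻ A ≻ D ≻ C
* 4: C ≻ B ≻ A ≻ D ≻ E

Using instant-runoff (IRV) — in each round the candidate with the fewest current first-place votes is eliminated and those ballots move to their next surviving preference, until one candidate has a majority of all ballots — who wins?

A

Round 1: A 13, B 0, C 4, D 5, E 17. B eliminated.
Round 2: A 13, C 4, D 5, E 17. C eliminated.
Round 3: A 17, D 5, E 17. D eliminated.
Round 4: A 22, E 17. A has a majority (≥20).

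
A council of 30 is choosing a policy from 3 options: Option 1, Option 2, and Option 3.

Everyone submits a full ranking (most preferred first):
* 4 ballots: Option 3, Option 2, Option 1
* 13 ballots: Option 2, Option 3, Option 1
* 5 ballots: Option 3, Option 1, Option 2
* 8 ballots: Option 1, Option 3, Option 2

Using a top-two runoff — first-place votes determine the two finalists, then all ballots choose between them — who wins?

Round 1 first-place votes: Option 1 8, Option 2 13, Option 3 9. Option 2 and Option 3 advance.
Runoff: Option 2 is ranked above Option 3 on 13 ballots, Option 3 above Option 2 on 17.

Option 3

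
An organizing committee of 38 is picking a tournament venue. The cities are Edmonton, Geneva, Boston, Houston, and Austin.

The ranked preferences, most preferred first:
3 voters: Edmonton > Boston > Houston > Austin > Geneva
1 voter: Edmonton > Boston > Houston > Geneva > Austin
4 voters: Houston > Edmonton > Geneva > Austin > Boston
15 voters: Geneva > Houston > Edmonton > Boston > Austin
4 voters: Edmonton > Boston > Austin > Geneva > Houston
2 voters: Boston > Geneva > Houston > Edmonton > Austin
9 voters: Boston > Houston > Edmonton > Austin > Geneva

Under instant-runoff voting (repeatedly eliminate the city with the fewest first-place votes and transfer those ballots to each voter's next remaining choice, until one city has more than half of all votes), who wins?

Round 1: Edmonton 8, Geneva 15, Boston 11, Houston 4, Austin 0. Austin eliminated.
Round 2: Edmonton 8, Geneva 15, Boston 11, Houston 4. Houston eliminated.
Round 3: Edmonton 12, Geneva 15, Boston 11. Boston eliminated.
Round 4: Edmonton 21, Geneva 17. Edmonton has a majority (≥20).

Edmonton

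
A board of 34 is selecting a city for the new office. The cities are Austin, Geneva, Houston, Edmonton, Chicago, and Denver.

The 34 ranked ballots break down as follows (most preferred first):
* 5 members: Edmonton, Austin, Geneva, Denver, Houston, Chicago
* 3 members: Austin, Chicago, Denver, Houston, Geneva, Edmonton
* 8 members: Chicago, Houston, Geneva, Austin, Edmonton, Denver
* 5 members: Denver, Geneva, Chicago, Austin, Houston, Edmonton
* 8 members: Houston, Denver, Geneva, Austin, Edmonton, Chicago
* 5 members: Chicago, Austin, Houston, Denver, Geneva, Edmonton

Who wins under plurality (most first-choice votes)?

Chicago

First-place votes: Austin 3, Geneva 0, Houston 8, Edmonton 5, Chicago 13, Denver 5.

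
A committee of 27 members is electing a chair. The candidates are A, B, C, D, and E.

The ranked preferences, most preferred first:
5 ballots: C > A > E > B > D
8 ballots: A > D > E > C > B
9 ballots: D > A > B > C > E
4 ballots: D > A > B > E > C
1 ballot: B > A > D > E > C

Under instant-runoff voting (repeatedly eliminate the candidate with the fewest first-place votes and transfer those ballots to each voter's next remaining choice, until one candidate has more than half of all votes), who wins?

Round 1: A 8, B 1, C 5, D 13, E 0. E eliminated.
Round 2: A 8, B 1, C 5, D 13. B eliminated.
Round 3: A 9, C 5, D 13. C eliminated.
Round 4: A 14, D 13. A has a majority (≥14).

A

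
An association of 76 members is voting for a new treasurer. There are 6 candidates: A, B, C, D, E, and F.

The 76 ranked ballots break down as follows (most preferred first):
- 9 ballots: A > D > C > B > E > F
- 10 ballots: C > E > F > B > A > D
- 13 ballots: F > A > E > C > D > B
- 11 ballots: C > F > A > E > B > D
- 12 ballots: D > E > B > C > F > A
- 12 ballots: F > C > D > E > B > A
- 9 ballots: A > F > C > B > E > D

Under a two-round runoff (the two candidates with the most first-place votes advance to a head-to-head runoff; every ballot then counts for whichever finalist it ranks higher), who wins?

Round 1 first-place votes: A 18, B 0, C 21, D 12, E 0, F 25. F and C advance.
Runoff: F is ranked above C on 34 ballots, C above F on 42.

C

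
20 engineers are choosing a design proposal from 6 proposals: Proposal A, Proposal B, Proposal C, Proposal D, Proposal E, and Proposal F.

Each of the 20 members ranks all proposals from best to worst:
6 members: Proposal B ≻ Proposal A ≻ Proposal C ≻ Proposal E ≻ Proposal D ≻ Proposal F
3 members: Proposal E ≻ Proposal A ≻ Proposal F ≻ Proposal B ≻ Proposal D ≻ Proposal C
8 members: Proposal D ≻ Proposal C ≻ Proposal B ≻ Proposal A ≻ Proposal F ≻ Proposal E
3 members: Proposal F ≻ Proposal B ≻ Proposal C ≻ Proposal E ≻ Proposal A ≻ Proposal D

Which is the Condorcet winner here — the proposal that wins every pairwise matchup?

Proposal B vs Proposal A: 17–3
Proposal B vs Proposal C: 12–8
Proposal B vs Proposal D: 12–8
Proposal B vs Proposal E: 17–3
Proposal B vs Proposal F: 14–6
Proposal B beats every other proposal.

Proposal B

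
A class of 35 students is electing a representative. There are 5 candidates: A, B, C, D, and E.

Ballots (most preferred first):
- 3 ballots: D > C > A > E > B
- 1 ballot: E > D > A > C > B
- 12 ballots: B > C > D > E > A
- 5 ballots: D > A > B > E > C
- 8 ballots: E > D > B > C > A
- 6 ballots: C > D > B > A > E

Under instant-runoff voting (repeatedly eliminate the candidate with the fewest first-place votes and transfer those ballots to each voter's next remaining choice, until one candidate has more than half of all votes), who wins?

Round 1: A 0, B 12, C 6, D 8, E 9. A eliminated.
Round 2: B 12, C 6, D 8, E 9. C eliminated.
Round 3: B 12, D 14, E 9. E eliminated.
Round 4: B 12, D 23. D has a majority (≥18).

D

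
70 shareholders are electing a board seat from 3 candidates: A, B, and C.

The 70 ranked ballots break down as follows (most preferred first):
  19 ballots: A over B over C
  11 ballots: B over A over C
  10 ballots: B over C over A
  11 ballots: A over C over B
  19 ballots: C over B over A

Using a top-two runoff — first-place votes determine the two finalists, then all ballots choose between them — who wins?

Round 1 first-place votes: A 30, B 21, C 19. A and B advance.
Runoff: A is ranked above B on 30 ballots, B above A on 40.

B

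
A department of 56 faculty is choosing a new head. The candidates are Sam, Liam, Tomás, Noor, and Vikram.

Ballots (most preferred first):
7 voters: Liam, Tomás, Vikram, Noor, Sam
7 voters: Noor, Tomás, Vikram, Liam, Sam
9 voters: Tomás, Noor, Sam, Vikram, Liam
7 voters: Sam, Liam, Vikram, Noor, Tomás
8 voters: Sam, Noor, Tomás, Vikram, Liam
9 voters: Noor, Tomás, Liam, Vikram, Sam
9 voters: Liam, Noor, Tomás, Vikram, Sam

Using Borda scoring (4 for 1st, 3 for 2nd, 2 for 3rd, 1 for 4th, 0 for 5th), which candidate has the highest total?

Noor

Sam: 7×0 + 7×0 + 9×2 + 7×4 + 8×4 + 9×0 + 9×0 = 78
Liam: 7×4 + 7×1 + 9×0 + 7×3 + 8×0 + 9×2 + 9×4 = 110
Tomás: 7×3 + 7×3 + 9×4 + 7×0 + 8×2 + 9×3 + 9×2 = 139
Noor: 7×1 + 7×4 + 9×3 + 7×1 + 8×3 + 9×4 + 9×3 = 156
Vikram: 7×2 + 7×2 + 9×1 + 7×2 + 8×1 + 9×1 + 9×1 = 77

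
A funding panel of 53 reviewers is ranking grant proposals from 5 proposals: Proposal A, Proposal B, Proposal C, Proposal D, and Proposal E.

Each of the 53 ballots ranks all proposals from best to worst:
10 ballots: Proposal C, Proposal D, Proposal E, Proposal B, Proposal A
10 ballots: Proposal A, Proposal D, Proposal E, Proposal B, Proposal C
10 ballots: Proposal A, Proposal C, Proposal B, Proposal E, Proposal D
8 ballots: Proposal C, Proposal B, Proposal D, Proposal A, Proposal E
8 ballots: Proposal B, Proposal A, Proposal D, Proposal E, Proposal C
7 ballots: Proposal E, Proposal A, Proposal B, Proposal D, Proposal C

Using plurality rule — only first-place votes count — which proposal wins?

First-place votes: Proposal A 20, Proposal B 8, Proposal C 18, Proposal D 0, Proposal E 7.

Proposal A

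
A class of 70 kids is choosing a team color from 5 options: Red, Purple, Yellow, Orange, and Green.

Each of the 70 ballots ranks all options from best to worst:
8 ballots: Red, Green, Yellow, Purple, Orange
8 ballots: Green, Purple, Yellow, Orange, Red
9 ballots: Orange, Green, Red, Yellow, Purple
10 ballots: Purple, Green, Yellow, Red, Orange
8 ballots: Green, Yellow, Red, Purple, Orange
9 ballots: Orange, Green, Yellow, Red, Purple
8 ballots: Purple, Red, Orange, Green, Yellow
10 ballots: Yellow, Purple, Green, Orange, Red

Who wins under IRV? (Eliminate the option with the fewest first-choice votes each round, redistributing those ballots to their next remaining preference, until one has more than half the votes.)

Round 1: Red 8, Purple 18, Yellow 10, Orange 18, Green 16. Red eliminated.
Round 2: Purple 18, Yellow 10, Orange 18, Green 24. Yellow eliminated.
Round 3: Purple 28, Orange 18, Green 24. Orange eliminated.
Round 4: Purple 28, Green 42. Green has a majority (≥36).

Green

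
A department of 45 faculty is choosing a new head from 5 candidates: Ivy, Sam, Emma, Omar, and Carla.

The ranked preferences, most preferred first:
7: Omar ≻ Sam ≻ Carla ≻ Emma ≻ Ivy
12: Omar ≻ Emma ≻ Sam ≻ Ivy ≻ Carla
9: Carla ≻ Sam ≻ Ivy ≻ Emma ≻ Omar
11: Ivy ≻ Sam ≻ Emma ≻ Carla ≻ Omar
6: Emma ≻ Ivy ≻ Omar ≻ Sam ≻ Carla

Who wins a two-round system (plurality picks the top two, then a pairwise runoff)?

Ivy

Round 1 first-place votes: Ivy 11, Sam 0, Emma 6, Omar 19, Carla 9. Omar and Ivy advance.
Runoff: Omar is ranked above Ivy on 19 ballots, Ivy above Omar on 26.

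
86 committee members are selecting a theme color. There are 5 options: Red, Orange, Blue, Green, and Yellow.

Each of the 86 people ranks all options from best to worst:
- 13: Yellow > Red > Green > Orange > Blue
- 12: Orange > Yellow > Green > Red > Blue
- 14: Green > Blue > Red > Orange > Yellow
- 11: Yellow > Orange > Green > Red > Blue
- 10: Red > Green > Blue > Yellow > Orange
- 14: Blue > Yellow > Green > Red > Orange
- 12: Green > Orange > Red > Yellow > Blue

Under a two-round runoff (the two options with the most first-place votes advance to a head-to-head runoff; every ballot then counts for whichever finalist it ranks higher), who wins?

Round 1 first-place votes: Red 10, Orange 12, Blue 14, Green 26, Yellow 24. Green and Yellow advance.
Runoff: Green is ranked above Yellow on 36 ballots, Yellow above Green on 50.

Yellow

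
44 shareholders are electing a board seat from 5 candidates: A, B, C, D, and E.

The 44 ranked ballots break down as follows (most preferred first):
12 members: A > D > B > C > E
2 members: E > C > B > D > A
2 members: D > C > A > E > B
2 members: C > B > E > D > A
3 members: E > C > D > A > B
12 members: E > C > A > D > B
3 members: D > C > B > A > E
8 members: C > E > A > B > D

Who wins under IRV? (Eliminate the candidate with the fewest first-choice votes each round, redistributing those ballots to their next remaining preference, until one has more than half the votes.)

C

Round 1: A 12, B 0, C 10, D 5, E 17. B eliminated.
Round 2: A 12, C 10, D 5, E 17. D eliminated.
Round 3: A 12, C 15, E 17. A eliminated.
Round 4: C 27, E 17. C has a majority (≥23).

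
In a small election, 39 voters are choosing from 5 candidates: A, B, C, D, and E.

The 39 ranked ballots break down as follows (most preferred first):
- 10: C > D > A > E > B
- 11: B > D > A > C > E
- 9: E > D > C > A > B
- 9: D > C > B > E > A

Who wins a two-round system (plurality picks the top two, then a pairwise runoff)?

C

Round 1 first-place votes: A 0, B 11, C 10, D 9, E 9. B and C advance.
Runoff: B is ranked above C on 11 ballots, C above B on 28.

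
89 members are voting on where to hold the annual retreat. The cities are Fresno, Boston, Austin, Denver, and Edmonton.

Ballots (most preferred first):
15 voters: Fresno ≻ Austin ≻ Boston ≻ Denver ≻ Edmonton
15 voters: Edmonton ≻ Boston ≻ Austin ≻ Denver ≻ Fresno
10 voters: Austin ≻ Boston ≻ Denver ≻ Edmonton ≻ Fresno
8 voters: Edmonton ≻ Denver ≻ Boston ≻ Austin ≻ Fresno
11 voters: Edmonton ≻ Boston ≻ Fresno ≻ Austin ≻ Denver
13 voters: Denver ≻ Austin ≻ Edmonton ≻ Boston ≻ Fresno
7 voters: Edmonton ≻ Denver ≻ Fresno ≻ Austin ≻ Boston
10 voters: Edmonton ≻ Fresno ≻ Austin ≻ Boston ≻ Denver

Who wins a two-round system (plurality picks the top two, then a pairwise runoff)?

Edmonton

Round 1 first-place votes: Fresno 15, Boston 0, Austin 10, Denver 13, Edmonton 51. Edmonton and Fresno advance.
Runoff: Edmonton is ranked above Fresno on 74 ballots, Fresno above Edmonton on 15.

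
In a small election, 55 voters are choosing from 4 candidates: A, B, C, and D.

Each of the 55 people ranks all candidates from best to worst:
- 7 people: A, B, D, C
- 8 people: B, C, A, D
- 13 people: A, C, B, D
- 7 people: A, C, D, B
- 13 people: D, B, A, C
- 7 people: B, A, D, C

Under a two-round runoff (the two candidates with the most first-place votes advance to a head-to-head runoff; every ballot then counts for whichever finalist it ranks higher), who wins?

Round 1 first-place votes: A 27, B 15, C 0, D 13. A and B advance.
Runoff: A is ranked above B on 27 ballots, B above A on 28.

B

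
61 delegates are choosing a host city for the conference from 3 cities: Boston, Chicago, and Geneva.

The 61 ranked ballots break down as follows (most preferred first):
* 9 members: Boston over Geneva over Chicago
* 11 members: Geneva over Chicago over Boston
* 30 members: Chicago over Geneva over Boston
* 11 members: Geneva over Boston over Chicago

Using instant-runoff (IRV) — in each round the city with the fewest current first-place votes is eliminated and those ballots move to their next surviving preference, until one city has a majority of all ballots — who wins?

Round 1: Boston 9, Chicago 30, Geneva 22. Boston eliminated.
Round 2: Chicago 30, Geneva 31. Geneva has a majority (≥31).

Geneva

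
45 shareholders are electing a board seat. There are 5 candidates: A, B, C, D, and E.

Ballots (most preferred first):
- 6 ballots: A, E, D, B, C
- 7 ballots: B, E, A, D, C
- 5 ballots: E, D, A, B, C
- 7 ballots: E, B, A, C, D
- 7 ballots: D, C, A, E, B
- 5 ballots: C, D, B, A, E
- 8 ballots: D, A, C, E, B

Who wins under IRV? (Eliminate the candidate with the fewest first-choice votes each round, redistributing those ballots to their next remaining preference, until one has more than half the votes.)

Round 1: A 6, B 7, C 5, D 15, E 12. C eliminated.
Round 2: A 6, B 7, D 20, E 12. A eliminated.
Round 3: B 7, D 20, E 18. B eliminated.
Round 4: D 20, E 25. E has a majority (≥23).

E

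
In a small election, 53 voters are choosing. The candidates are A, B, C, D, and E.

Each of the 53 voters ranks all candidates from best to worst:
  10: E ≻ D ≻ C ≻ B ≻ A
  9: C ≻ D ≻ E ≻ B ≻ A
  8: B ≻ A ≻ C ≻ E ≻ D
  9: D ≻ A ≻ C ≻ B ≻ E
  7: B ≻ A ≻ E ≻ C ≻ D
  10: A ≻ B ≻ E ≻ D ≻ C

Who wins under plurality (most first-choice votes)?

B

First-place votes: A 10, B 15, C 9, D 9, E 10.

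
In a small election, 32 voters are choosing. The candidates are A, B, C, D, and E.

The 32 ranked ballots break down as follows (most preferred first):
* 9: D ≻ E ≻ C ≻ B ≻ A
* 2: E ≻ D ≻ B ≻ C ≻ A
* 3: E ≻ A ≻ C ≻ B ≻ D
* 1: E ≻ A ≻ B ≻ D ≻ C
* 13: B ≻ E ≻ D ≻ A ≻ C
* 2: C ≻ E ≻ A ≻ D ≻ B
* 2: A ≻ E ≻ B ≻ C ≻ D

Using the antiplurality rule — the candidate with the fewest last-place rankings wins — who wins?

E

Last-place votes: A 11, B 2, C 14, D 5, E 0.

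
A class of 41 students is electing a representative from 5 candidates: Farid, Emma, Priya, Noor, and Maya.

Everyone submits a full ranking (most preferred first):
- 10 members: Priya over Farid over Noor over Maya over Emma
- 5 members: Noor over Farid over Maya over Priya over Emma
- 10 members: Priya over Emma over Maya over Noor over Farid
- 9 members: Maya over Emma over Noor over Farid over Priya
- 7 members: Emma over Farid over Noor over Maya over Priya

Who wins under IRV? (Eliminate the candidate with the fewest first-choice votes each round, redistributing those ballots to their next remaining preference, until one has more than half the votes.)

Maya

Round 1: Farid 0, Emma 7, Priya 20, Noor 5, Maya 9. Farid eliminated.
Round 2: Emma 7, Priya 20, Noor 5, Maya 9. Noor eliminated.
Round 3: Emma 7, Priya 20, Maya 14. Emma eliminated.
Round 4: Priya 20, Maya 21. Maya has a majority (≥21).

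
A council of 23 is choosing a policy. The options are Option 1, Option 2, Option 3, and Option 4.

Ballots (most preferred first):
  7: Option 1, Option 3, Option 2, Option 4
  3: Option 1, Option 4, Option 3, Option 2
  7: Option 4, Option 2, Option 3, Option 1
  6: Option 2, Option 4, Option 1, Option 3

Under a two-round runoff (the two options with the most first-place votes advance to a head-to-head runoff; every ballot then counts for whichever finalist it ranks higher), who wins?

Round 1 first-place votes: Option 1 10, Option 2 6, Option 3 0, Option 4 7. Option 1 and Option 4 advance.
Runoff: Option 1 is ranked above Option 4 on 10 ballots, Option 4 above Option 1 on 13.

Option 4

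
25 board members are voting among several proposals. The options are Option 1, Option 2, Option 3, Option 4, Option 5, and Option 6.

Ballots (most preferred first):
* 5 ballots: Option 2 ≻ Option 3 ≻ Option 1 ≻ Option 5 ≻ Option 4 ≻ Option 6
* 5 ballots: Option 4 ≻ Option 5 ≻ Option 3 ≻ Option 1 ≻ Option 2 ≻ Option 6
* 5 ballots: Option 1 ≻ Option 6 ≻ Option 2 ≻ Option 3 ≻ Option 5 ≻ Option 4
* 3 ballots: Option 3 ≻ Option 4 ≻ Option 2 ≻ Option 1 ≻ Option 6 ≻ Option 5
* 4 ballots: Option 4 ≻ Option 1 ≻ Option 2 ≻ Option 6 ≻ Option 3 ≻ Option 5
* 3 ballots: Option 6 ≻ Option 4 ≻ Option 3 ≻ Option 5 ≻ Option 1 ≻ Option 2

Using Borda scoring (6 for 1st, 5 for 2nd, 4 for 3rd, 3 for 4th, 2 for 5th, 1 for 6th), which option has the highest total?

Option 1: 5×4 + 5×3 + 5×6 + 3×3 + 4×5 + 3×2 = 100
Option 2: 5×6 + 5×2 + 5×4 + 3×4 + 4×4 + 3×1 = 91
Option 3: 5×5 + 5×4 + 5×3 + 3×6 + 4×2 + 3×4 = 98
Option 4: 5×2 + 5×6 + 5×1 + 3×5 + 4×6 + 3×5 = 99
Option 5: 5×3 + 5×5 + 5×2 + 3×1 + 4×1 + 3×3 = 66
Option 6: 5×1 + 5×1 + 5×5 + 3×2 + 4×3 + 3×6 = 71

Option 1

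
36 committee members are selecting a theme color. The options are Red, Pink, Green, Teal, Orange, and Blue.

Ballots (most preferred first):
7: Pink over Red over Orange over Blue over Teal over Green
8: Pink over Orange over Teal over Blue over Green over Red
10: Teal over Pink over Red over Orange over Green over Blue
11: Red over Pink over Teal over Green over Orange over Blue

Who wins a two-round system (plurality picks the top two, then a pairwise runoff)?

Pink

Round 1 first-place votes: Red 11, Pink 15, Green 0, Teal 10, Orange 0, Blue 0. Pink and Red advance.
Runoff: Pink is ranked above Red on 25 ballots, Red above Pink on 11.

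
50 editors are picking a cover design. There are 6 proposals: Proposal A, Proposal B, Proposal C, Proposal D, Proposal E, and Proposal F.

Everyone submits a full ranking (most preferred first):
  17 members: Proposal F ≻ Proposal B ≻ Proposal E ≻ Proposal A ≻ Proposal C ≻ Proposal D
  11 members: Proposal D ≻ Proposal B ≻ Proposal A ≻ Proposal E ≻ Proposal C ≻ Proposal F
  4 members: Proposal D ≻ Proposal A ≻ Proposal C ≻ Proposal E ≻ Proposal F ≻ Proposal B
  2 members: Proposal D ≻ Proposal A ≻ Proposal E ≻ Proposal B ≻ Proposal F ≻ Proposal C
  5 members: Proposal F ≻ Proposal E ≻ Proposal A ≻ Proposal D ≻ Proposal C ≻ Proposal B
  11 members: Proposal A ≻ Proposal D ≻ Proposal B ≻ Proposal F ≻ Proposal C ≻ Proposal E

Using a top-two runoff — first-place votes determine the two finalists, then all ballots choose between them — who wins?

Round 1 first-place votes: Proposal A 11, Proposal B 0, Proposal C 0, Proposal D 17, Proposal E 0, Proposal F 22. Proposal F and Proposal D advance.
Runoff: Proposal F is ranked above Proposal D on 22 ballots, Proposal D above Proposal F on 28.

Proposal D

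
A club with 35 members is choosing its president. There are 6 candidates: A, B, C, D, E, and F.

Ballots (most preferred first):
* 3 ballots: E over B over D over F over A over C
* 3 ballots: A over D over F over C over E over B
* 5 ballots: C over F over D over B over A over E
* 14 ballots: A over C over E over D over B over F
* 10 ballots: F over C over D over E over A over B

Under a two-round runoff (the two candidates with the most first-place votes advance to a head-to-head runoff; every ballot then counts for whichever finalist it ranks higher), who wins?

Round 1 first-place votes: A 17, B 0, C 5, D 0, E 3, F 10. A and F advance.
Runoff: A is ranked above F on 17 ballots, F above A on 18.

F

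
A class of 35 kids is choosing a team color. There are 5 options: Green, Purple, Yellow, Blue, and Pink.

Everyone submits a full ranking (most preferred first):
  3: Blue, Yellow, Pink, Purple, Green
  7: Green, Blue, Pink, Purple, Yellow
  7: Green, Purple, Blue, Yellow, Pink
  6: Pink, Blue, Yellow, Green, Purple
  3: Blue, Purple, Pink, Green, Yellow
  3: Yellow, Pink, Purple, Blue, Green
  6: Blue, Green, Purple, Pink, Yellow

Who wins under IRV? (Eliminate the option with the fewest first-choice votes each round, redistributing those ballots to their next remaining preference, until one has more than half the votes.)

Round 1: Green 14, Purple 0, Yellow 3, Blue 12, Pink 6. Purple eliminated.
Round 2: Green 14, Yellow 3, Blue 12, Pink 6. Yellow eliminated.
Round 3: Green 14, Blue 12, Pink 9. Pink eliminated.
Round 4: Green 14, Blue 21. Blue has a majority (≥18).

Blue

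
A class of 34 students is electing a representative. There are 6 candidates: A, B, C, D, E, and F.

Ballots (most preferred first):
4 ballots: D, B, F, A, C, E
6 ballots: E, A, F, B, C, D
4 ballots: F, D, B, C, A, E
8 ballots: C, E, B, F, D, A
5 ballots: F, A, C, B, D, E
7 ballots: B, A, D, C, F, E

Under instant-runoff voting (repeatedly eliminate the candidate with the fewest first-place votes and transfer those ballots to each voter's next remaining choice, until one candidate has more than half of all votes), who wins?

Round 1: A 0, B 7, C 8, D 4, E 6, F 9. A eliminated.
Round 2: B 7, C 8, D 4, E 6, F 9. D eliminated.
Round 3: B 11, C 8, E 6, F 9. E eliminated.
Round 4: B 11, C 8, F 15. C eliminated.
Round 5: B 19, F 15. B has a majority (≥18).

B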